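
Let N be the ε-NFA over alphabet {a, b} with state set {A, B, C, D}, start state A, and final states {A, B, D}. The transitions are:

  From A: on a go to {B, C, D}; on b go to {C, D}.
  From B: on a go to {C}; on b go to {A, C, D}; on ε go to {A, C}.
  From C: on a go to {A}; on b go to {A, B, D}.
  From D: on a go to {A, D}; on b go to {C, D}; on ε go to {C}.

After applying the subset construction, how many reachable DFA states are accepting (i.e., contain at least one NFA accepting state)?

Start state of the DFA: {A} (ε-closure of the NFA start).
{A} --a--> {A, B, C, D}  [new]
{A} --b--> {C, D}  [new]
{A, B, C, D} --a--> {A, B, C, D}  [seen]
{A, B, C, D} --b--> {A, B, C, D}  [seen]
{C, D} --a--> {A, C, D}  [new]
{C, D} --b--> {A, B, C, D}  [seen]
{A, C, D} --a--> {A, B, C, D}  [seen]
{A, C, D} --b--> {A, B, C, D}  [seen]
Reachable DFA states: {A}, {A, B, C, D}, {C, D}, {A, C, D}.
Accepting DFA states (contain an NFA accepting state): {A}, {A, B, C, D}, {C, D}, {A, C, D}.

4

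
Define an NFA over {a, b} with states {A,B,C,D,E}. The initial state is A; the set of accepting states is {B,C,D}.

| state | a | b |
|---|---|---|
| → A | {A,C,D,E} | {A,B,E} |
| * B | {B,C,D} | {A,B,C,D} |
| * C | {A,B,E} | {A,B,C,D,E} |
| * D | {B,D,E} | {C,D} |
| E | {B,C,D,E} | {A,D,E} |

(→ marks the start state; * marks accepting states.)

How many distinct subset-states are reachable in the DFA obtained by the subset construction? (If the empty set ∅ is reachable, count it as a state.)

4

Start state of the DFA: {A}.
{A} --a--> {A,C,D,E}  [new]
{A} --b--> {A,B,E}  [new]
{A,C,D,E} --a--> {A,B,C,D,E}  [new]
{A,C,D,E} --b--> {A,B,C,D,E}  [seen]
{A,B,E} --a--> {A,B,C,D,E}  [seen]
{A,B,E} --b--> {A,B,C,D,E}  [seen]
{A,B,C,D,E} --a--> {A,B,C,D,E}  [seen]
{A,B,C,D,E} --b--> {A,B,C,D,E}  [seen]
Reachable DFA states: {A}, {A,C,D,E}, {A,B,E}, {A,B,C,D,E}.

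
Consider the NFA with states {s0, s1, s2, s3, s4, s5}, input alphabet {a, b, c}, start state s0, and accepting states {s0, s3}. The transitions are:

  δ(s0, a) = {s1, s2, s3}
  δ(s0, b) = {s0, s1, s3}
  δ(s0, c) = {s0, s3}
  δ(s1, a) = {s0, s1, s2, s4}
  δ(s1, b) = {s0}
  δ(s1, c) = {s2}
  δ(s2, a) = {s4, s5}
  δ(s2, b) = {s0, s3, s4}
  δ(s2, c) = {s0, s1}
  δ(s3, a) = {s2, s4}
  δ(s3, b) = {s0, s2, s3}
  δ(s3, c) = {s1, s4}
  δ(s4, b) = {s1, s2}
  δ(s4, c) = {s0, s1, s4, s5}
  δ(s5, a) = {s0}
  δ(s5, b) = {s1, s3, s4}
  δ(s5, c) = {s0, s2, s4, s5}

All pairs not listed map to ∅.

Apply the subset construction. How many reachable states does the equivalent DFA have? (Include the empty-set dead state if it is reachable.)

14

Start state of the DFA: {s0}.
{s0} --a--> {s1, s2, s3}  [new]
{s0} --b--> {s0, s1, s3}  [new]
{s0} --c--> {s0, s3}  [new]
{s1, s2, s3} --a--> {s0, s1, s2, s4, s5}  [new]
{s1, s2, s3} --b--> {s0, s2, s3, s4}  [new]
{s1, s2, s3} --c--> {s0, s1, s2, s4}  [new]
{s0, s1, s3} --a--> {s0, s1, s2, s3, s4}  [new]
{s0, s1, s3} --b--> {s0, s1, s2, s3}  [new]
{s0, s1, s3} --c--> {s0, s1, s2, s3, s4}  [seen]
{s0, s3} --a--> {s1, s2, s3, s4}  [new]
{s0, s3} --b--> {s0, s1, s2, s3}  [seen]
{s0, s3} --c--> {s0, s1, s3, s4}  [new]
{s0, s1, s2, s4, s5} --a--> {s0, s1, s2, s3, s4, s5}  [new]
{s0, s1, s2, s4, s5} --b--> {s0, s1, s2, s3, s4}  [seen]
{s0, s1, s2, s4, s5} --c--> {s0, s1, s2, s3, s4, s5}  [seen]
{s0, s2, s3, s4} --a--> {s1, s2, s3, s4, s5}  [new]
{s0, s2, s3, s4} --b--> {s0, s1, s2, s3, s4}  [seen]
{s0, s2, s3, s4} --c--> {s0, s1, s3, s4, s5}  [new]
{s0, s1, s2, s4} --a--> {s0, s1, s2, s3, s4, s5}  [seen]
{s0, s1, s2, s4} --b--> {s0, s1, s2, s3, s4}  [seen]
{s0, s1, s2, s4} --c--> {s0, s1, s2, s3, s4, s5}  [seen]
{s0, s1, s2, s3, s4} --a--> {s0, s1, s2, s3, s4, s5}  [seen]
{s0, s1, s2, s3, s4} --b--> {s0, s1, s2, s3, s4}  [seen]
{s0, s1, s2, s3, s4} --c--> {s0, s1, s2, s3, s4, s5}  [seen]
{s0, s1, s2, s3} --a--> {s0, s1, s2, s3, s4, s5}  [seen]
{s0, s1, s2, s3} --b--> {s0, s1, s2, s3, s4}  [seen]
{s0, s1, s2, s3} --c--> {s0, s1, s2, s3, s4}  [seen]
{s1, s2, s3, s4} --a--> {s0, s1, s2, s4, s5}  [seen]
{s1, s2, s3, s4} --b--> {s0, s1, s2, s3, s4}  [seen]
{s1, s2, s3, s4} --c--> {s0, s1, s2, s4, s5}  [seen]
{s0, s1, s3, s4} --a--> {s0, s1, s2, s3, s4}  [seen]
{s0, s1, s3, s4} --b--> {s0, s1, s2, s3}  [seen]
{s0, s1, s3, s4} --c--> {s0, s1, s2, s3, s4, s5}  [seen]
{s0, s1, s2, s3, s4, s5} --a--> {s0, s1, s2, s3, s4, s5}  [seen]
{s0, s1, s2, s3, s4, s5} --b--> {s0, s1, s2, s3, s4}  [seen]
{s0, s1, s2, s3, s4, s5} --c--> {s0, s1, s2, s3, s4, s5}  [seen]
{s1, s2, s3, s4, s5} --a--> {s0, s1, s2, s4, s5}  [seen]
{s1, s2, s3, s4, s5} --b--> {s0, s1, s2, s3, s4}  [seen]
{s1, s2, s3, s4, s5} --c--> {s0, s1, s2, s4, s5}  [seen]
{s0, s1, s3, s4, s5} --a--> {s0, s1, s2, s3, s4}  [seen]
{s0, s1, s3, s4, s5} --b--> {s0, s1, s2, s3, s4}  [seen]
{s0, s1, s3, s4, s5} --c--> {s0, s1, s2, s3, s4, s5}  [seen]
Reachable DFA states: {s0}, {s1, s2, s3}, {s0, s1, s3}, {s0, s3}, {s0, s1, s2, s4, s5}, {s0, s2, s3, s4}, {s0, s1, s2, s4}, {s0, s1, s2, s3, s4}, {s0, s1, s2, s3}, {s1, s2, s3, s4}, {s0, s1, s3, s4}, {s0, s1, s2, s3, s4, s5}, {s1, s2, s3, s4, s5}, {s0, s1, s3, s4, s5}.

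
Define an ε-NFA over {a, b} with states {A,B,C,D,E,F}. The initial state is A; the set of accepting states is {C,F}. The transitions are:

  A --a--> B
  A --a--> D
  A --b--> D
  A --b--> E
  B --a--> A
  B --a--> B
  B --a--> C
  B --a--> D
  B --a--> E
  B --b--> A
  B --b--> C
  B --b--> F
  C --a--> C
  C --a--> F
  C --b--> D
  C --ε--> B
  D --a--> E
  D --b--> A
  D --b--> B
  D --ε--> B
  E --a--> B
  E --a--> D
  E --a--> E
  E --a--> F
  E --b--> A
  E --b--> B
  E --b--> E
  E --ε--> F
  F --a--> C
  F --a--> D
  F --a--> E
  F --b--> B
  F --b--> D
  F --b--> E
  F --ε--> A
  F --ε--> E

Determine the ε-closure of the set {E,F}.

Begin with {E,F}.
F →ε {A,E}; add A.
ε-closure = {A,E,F}.

{A,E,F}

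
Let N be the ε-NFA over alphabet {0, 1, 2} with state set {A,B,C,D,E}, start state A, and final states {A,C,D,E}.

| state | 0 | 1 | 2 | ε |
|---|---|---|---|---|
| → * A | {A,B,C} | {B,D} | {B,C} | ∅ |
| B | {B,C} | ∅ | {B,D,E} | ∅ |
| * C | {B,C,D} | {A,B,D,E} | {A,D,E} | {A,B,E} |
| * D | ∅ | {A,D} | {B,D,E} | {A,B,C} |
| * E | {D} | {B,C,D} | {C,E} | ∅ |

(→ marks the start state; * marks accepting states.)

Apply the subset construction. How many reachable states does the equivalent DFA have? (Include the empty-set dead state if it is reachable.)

3

Start state of the DFA: {A} (ε-closure of the NFA start).
{A} --0--> {A,B,C,E}  [new]
{A} --1--> {A,B,C,D,E}  [new]
{A} --2--> {A,B,C,E}  [seen]
{A,B,C,E} --0--> {A,B,C,D,E}  [seen]
{A,B,C,E} --1--> {A,B,C,D,E}  [seen]
{A,B,C,E} --2--> {A,B,C,D,E}  [seen]
{A,B,C,D,E} --0--> {A,B,C,D,E}  [seen]
{A,B,C,D,E} --1--> {A,B,C,D,E}  [seen]
{A,B,C,D,E} --2--> {A,B,C,D,E}  [seen]
Reachable DFA states: {A}, {A,B,C,E}, {A,B,C,D,E}.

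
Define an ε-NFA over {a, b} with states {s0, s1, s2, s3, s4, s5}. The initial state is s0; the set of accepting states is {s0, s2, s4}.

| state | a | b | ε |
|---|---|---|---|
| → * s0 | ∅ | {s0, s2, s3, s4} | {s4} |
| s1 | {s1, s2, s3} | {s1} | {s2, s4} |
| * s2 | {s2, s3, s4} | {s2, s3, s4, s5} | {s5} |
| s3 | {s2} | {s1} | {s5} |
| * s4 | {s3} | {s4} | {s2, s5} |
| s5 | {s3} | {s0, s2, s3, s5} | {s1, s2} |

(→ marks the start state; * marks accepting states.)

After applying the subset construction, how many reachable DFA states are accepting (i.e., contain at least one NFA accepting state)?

Start state of the DFA: {s0, s1, s2, s4, s5} (ε-closure of the NFA start).
{s0, s1, s2, s4, s5} --a--> {s1, s2, s3, s4, s5}  [new]
{s0, s1, s2, s4, s5} --b--> {s0, s1, s2, s3, s4, s5}  [new]
{s1, s2, s3, s4, s5} --a--> {s1, s2, s3, s4, s5}  [seen]
{s1, s2, s3, s4, s5} --b--> {s0, s1, s2, s3, s4, s5}  [seen]
{s0, s1, s2, s3, s4, s5} --a--> {s1, s2, s3, s4, s5}  [seen]
{s0, s1, s2, s3, s4, s5} --b--> {s0, s1, s2, s3, s4, s5}  [seen]
Reachable DFA states: {s0, s1, s2, s4, s5}, {s1, s2, s3, s4, s5}, {s0, s1, s2, s3, s4, s5}.
Accepting DFA states (contain an NFA accepting state): {s0, s1, s2, s4, s5}, {s1, s2, s3, s4, s5}, {s0, s1, s2, s3, s4, s5}.

3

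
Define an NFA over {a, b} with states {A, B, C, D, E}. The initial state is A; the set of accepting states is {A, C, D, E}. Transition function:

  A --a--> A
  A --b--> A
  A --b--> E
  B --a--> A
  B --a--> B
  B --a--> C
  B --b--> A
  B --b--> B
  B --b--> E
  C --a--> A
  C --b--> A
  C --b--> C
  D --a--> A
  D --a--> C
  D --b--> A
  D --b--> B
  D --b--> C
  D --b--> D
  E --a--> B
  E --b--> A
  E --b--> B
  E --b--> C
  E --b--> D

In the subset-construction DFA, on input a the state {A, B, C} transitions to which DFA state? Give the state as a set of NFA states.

{A, B, C}

δ(A,a) = {A}; δ(B,a) = {A, B, C}; δ(C,a) = {A}.
Union: {A, B, C}.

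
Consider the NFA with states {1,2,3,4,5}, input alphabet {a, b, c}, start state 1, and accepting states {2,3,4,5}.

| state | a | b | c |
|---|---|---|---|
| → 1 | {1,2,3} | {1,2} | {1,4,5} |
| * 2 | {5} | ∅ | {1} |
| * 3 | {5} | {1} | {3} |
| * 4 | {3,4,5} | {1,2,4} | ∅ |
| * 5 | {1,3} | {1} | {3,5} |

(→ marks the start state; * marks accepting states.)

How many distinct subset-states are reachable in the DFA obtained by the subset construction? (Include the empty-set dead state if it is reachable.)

8

Start state of the DFA: {1}.
{1} --a--> {1,2,3}  [new]
{1} --b--> {1,2}  [new]
{1} --c--> {1,4,5}  [new]
{1,2,3} --a--> {1,2,3,5}  [new]
{1,2,3} --b--> {1,2}  [seen]
{1,2,3} --c--> {1,3,4,5}  [new]
{1,2} --a--> {1,2,3,5}  [seen]
{1,2} --b--> {1,2}  [seen]
{1,2} --c--> {1,4,5}  [seen]
{1,4,5} --a--> {1,2,3,4,5}  [new]
{1,4,5} --b--> {1,2,4}  [new]
{1,4,5} --c--> {1,3,4,5}  [seen]
{1,2,3,5} --a--> {1,2,3,5}  [seen]
{1,2,3,5} --b--> {1,2}  [seen]
{1,2,3,5} --c--> {1,3,4,5}  [seen]
{1,3,4,5} --a--> {1,2,3,4,5}  [seen]
{1,3,4,5} --b--> {1,2,4}  [seen]
{1,3,4,5} --c--> {1,3,4,5}  [seen]
{1,2,3,4,5} --a--> {1,2,3,4,5}  [seen]
{1,2,3,4,5} --b--> {1,2,4}  [seen]
{1,2,3,4,5} --c--> {1,3,4,5}  [seen]
{1,2,4} --a--> {1,2,3,4,5}  [seen]
{1,2,4} --b--> {1,2,4}  [seen]
{1,2,4} --c--> {1,4,5}  [seen]
Reachable DFA states: {1}, {1,2,3}, {1,2}, {1,4,5}, {1,2,3,5}, {1,3,4,5}, {1,2,3,4,5}, {1,2,4}.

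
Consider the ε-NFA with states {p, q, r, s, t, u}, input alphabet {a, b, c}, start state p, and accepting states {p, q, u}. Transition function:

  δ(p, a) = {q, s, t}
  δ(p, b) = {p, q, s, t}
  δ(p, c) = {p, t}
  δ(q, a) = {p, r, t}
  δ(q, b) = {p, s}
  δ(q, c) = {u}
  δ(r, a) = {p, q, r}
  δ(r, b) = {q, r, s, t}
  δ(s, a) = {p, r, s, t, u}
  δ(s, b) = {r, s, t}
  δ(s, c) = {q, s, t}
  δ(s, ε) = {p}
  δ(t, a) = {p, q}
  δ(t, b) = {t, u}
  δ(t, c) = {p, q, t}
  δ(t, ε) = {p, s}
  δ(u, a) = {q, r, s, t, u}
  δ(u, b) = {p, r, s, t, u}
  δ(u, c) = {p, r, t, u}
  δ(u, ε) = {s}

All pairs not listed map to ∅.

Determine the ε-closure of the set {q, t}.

{p, q, s, t}

Begin with {q, t}.
t →ε {p, s}; add p, s.
ε-closure = {p, q, s, t}.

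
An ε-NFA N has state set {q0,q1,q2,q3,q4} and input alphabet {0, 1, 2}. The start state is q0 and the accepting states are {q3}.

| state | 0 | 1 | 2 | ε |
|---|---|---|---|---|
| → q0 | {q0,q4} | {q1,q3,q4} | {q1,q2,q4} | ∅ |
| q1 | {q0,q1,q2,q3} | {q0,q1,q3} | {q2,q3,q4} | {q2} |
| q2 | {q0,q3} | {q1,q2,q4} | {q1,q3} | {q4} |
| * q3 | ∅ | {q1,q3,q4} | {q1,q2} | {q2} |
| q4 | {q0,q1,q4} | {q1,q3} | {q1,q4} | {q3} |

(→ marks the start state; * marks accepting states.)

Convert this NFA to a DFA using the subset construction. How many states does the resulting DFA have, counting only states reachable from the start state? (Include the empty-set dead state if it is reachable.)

Start state of the DFA: {q0} (ε-closure of the NFA start).
{q0} --0--> {q0,q2,q3,q4}  [new]
{q0} --1--> {q1,q2,q3,q4}  [new]
{q0} --2--> {q1,q2,q3,q4}  [seen]
{q0,q2,q3,q4} --0--> {q0,q1,q2,q3,q4}  [new]
{q0,q2,q3,q4} --1--> {q1,q2,q3,q4}  [seen]
{q0,q2,q3,q4} --2--> {q1,q2,q3,q4}  [seen]
{q1,q2,q3,q4} --0--> {q0,q1,q2,q3,q4}  [seen]
{q1,q2,q3,q4} --1--> {q0,q1,q2,q3,q4}  [seen]
{q1,q2,q3,q4} --2--> {q1,q2,q3,q4}  [seen]
{q0,q1,q2,q3,q4} --0--> {q0,q1,q2,q3,q4}  [seen]
{q0,q1,q2,q3,q4} --1--> {q0,q1,q2,q3,q4}  [seen]
{q0,q1,q2,q3,q4} --2--> {q1,q2,q3,q4}  [seen]
Reachable DFA states: {q0}, {q0,q2,q3,q4}, {q1,q2,q3,q4}, {q0,q1,q2,q3,q4}.

4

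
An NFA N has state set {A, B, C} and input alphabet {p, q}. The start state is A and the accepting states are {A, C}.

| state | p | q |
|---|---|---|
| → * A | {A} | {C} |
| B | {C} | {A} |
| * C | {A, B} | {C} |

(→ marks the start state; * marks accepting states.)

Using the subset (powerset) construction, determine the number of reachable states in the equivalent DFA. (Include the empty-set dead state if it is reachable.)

4

Start state of the DFA: {A}.
{A} --p--> {A}  [seen]
{A} --q--> {C}  [new]
{C} --p--> {A, B}  [new]
{C} --q--> {C}  [seen]
{A, B} --p--> {A, C}  [new]
{A, B} --q--> {A, C}  [seen]
{A, C} --p--> {A, B}  [seen]
{A, C} --q--> {C}  [seen]
Reachable DFA states: {A}, {C}, {A, B}, {A, C}.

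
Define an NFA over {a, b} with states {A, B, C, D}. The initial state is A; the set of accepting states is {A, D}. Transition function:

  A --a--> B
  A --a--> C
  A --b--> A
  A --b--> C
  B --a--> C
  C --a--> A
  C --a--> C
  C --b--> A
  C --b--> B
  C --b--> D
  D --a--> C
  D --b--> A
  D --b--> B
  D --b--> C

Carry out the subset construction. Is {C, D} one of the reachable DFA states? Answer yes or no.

Start state of the DFA: {A}.
{A} --a--> {B, C}  [new]
{A} --b--> {A, C}  [new]
{B, C} --a--> {A, C}  [seen]
{B, C} --b--> {A, B, D}  [new]
{A, C} --a--> {A, B, C}  [new]
{A, C} --b--> {A, B, C, D}  [new]
{A, B, D} --a--> {B, C}  [seen]
{A, B, D} --b--> {A, B, C}  [seen]
{A, B, C} --a--> {A, B, C}  [seen]
{A, B, C} --b--> {A, B, C, D}  [seen]
{A, B, C, D} --a--> {A, B, C}  [seen]
{A, B, C, D} --b--> {A, B, C, D}  [seen]
Reachable DFA states: {A}, {B, C}, {A, C}, {A, B, D}, {A, B, C}, {A, B, C, D}.
{C, D} is not among them.

no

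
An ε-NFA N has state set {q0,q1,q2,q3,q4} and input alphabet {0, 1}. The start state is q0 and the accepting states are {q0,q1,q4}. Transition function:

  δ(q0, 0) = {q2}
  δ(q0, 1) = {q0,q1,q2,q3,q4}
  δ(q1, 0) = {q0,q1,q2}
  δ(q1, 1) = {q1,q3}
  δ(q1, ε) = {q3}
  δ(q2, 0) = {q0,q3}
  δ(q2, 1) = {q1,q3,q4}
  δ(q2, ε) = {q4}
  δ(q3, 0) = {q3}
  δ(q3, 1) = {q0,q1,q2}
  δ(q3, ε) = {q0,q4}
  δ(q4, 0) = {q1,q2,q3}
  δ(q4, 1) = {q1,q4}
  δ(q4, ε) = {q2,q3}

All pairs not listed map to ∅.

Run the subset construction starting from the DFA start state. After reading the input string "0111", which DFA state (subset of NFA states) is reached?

Start: {q0}.
δ(q0,0) = {q2}.
Union: {q2}.
ε-closure gives {q0,q2,q3,q4}.
After 0: {q0,q2,q3,q4}.
δ(q0,1) = {q0,q1,q2,q3,q4}; δ(q2,1) = {q1,q3,q4}; δ(q3,1) = {q0,q1,q2}; δ(q4,1) = {q1,q4}.
Union: {q0,q1,q2,q3,q4}.
After 1: {q0,q1,q2,q3,q4}.
δ(q0,1) = {q0,q1,q2,q3,q4}; δ(q1,1) = {q1,q3}; δ(q2,1) = {q1,q3,q4}; δ(q3,1) = {q0,q1,q2}; δ(q4,1) = {q1,q4}.
Union: {q0,q1,q2,q3,q4}.
After 1: {q0,q1,q2,q3,q4}.
δ(q0,1) = {q0,q1,q2,q3,q4}; δ(q1,1) = {q1,q3}; δ(q2,1) = {q1,q3,q4}; δ(q3,1) = {q0,q1,q2}; δ(q4,1) = {q1,q4}.
Union: {q0,q1,q2,q3,q4}.
After 1: {q0,q1,q2,q3,q4}.

{q0,q1,q2,q3,q4}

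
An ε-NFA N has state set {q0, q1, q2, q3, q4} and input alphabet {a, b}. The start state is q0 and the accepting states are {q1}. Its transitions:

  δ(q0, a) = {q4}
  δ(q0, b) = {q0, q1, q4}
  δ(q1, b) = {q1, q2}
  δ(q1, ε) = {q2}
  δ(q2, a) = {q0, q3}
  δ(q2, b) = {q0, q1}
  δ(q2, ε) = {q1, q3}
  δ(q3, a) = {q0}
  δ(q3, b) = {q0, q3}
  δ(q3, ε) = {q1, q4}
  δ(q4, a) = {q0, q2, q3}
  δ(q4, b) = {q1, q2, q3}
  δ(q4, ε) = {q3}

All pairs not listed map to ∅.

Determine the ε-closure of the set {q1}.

{q1, q2, q3, q4}

Begin with {q1}.
q1 →ε {q2}; add q2.
q2 →ε {q1, q3}; add q3.
q3 →ε {q1, q4}; add q4.
ε-closure = {q1, q2, q3, q4}.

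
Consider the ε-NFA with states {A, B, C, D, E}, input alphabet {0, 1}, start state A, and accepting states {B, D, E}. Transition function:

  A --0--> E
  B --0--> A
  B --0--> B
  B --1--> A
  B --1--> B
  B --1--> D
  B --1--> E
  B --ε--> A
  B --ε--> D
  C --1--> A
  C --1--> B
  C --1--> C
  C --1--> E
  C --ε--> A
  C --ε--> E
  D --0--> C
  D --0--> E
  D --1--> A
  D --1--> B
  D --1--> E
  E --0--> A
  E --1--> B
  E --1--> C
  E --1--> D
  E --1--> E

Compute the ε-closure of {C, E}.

{A, C, E}

Begin with {C, E}.
C →ε {A, E}; add A.
ε-closure = {A, C, E}.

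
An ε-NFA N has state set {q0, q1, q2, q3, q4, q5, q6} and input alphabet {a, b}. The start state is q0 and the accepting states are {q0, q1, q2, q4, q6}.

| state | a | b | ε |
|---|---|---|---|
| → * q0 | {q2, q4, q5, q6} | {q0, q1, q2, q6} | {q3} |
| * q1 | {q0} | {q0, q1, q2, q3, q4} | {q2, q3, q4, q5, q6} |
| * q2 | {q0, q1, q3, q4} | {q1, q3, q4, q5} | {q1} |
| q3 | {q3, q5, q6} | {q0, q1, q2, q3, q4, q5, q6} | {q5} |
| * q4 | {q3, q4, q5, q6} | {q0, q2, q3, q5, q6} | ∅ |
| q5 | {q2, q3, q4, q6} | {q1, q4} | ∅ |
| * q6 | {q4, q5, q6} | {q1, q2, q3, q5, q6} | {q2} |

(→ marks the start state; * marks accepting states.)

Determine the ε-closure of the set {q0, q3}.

Begin with {q0, q3}.
q3 →ε {q5}; add q5.
ε-closure = {q0, q3, q5}.

{q0, q3, q5}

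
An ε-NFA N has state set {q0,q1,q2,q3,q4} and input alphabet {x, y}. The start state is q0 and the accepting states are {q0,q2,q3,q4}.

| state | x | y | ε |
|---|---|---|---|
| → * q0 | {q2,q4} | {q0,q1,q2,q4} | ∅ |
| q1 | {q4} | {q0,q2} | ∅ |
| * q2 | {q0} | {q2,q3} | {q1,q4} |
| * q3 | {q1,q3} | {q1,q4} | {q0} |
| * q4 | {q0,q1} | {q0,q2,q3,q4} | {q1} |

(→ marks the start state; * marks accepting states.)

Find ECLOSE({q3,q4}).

{q0,q1,q3,q4}

Begin with {q3,q4}.
q3 →ε {q0}; add q0.
q4 →ε {q1}; add q1.
ε-closure = {q0,q1,q3,q4}.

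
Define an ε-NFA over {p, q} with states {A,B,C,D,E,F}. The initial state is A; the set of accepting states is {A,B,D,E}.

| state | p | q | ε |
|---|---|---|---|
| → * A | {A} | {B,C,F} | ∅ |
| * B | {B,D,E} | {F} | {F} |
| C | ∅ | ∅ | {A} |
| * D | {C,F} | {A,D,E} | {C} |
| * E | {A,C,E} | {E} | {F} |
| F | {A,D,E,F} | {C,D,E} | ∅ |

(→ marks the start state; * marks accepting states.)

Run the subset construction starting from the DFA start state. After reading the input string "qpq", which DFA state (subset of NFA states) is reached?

{A,B,C,D,E,F}

Start: {A}.
δ(A,q) = {B,C,F}.
Union: {B,C,F}.
ε-closure gives {A,B,C,F}.
After q: {A,B,C,F}.
δ(A,p) = {A}; δ(B,p) = {B,D,E}; δ(C,p) = ∅; δ(F,p) = {A,D,E,F}.
Union: {A,B,D,E,F}.
ε-closure gives {A,B,C,D,E,F}.
After p: {A,B,C,D,E,F}.
δ(A,q) = {B,C,F}; δ(B,q) = {F}; δ(C,q) = ∅; δ(D,q) = {A,D,E}; δ(E,q) = {E}; δ(F,q) = {C,D,E}.
Union: {A,B,C,D,E,F}.
After q: {A,B,C,D,E,F}.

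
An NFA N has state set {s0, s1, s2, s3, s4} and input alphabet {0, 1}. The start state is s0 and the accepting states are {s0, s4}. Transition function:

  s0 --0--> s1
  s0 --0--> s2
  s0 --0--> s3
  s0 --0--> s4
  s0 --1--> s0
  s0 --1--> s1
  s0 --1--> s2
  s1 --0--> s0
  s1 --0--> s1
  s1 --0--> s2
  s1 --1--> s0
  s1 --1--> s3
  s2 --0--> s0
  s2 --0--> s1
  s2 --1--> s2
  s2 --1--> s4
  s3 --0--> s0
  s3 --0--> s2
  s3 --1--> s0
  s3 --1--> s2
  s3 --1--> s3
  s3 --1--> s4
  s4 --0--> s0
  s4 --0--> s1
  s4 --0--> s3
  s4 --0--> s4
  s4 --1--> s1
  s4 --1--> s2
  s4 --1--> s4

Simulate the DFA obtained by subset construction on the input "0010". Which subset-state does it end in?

Start: {s0}.
δ(s0,0) = {s1, s2, s3, s4}.
Union: {s1, s2, s3, s4}.
After 0: {s1, s2, s3, s4}.
δ(s1,0) = {s0, s1, s2}; δ(s2,0) = {s0, s1}; δ(s3,0) = {s0, s2}; δ(s4,0) = {s0, s1, s3, s4}.
Union: {s0, s1, s2, s3, s4}.
After 0: {s0, s1, s2, s3, s4}.
δ(s0,1) = {s0, s1, s2}; δ(s1,1) = {s0, s3}; δ(s2,1) = {s2, s4}; δ(s3,1) = {s0, s2, s3, s4}; δ(s4,1) = {s1, s2, s4}.
Union: {s0, s1, s2, s3, s4}.
After 1: {s0, s1, s2, s3, s4}.
δ(s0,0) = {s1, s2, s3, s4}; δ(s1,0) = {s0, s1, s2}; δ(s2,0) = {s0, s1}; δ(s3,0) = {s0, s2}; δ(s4,0) = {s0, s1, s3, s4}.
Union: {s0, s1, s2, s3, s4}.
After 0: {s0, s1, s2, s3, s4}.

{s0, s1, s2, s3, s4}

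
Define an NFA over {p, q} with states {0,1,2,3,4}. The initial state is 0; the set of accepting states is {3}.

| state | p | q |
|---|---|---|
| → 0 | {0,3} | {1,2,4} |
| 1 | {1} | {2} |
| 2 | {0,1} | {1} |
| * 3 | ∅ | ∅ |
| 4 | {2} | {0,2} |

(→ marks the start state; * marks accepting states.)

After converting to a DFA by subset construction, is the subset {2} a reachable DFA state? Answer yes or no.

Start state of the DFA: {0}.
{0} --p--> {0,3}  [new]
{0} --q--> {1,2,4}  [new]
{0,3} --p--> {0,3}  [seen]
{0,3} --q--> {1,2,4}  [seen]
{1,2,4} --p--> {0,1,2}  [new]
{1,2,4} --q--> {0,1,2}  [seen]
{0,1,2} --p--> {0,1,3}  [new]
{0,1,2} --q--> {1,2,4}  [seen]
{0,1,3} --p--> {0,1,3}  [seen]
{0,1,3} --q--> {1,2,4}  [seen]
Reachable DFA states: {0}, {0,3}, {1,2,4}, {0,1,2}, {0,1,3}.
{2} is not among them.

no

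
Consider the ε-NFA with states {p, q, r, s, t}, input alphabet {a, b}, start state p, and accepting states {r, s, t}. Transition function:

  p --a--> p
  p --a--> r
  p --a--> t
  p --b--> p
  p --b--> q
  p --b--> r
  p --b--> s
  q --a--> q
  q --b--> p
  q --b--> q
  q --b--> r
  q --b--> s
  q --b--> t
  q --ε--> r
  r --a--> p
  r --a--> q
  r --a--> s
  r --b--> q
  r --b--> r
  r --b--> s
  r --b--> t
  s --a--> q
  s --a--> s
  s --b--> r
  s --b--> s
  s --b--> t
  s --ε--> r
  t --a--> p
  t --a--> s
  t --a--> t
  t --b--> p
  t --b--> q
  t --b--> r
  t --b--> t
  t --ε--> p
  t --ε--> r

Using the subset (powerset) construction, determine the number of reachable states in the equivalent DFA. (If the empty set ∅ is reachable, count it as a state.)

Start state of the DFA: {p} (ε-closure of the NFA start).
{p} --a--> {p, r, t}  [new]
{p} --b--> {p, q, r, s}  [new]
{p, r, t} --a--> {p, q, r, s, t}  [new]
{p, r, t} --b--> {p, q, r, s, t}  [seen]
{p, q, r, s} --a--> {p, q, r, s, t}  [seen]
{p, q, r, s} --b--> {p, q, r, s, t}  [seen]
{p, q, r, s, t} --a--> {p, q, r, s, t}  [seen]
{p, q, r, s, t} --b--> {p, q, r, s, t}  [seen]
Reachable DFA states: {p}, {p, r, t}, {p, q, r, s}, {p, q, r, s, t}.

4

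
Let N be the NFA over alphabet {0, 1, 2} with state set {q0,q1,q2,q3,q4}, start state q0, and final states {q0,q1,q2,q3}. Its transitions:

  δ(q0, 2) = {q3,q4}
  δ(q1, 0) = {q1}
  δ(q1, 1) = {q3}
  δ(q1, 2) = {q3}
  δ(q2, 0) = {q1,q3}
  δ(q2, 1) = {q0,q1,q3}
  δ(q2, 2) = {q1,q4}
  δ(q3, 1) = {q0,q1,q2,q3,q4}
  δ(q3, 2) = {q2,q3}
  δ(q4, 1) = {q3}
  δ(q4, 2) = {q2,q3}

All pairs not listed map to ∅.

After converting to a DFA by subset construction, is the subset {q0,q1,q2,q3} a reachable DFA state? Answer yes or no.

no

Start state of the DFA: {q0}.
{q0} --0--> ∅  [new]
{q0} --1--> ∅  [seen]
{q0} --2--> {q3,q4}  [new]
∅ --0--> ∅  [seen]
∅ --1--> ∅  [seen]
∅ --2--> ∅  [seen]
{q3,q4} --0--> ∅  [seen]
{q3,q4} --1--> {q0,q1,q2,q3,q4}  [new]
{q3,q4} --2--> {q2,q3}  [new]
{q0,q1,q2,q3,q4} --0--> {q1,q3}  [new]
{q0,q1,q2,q3,q4} --1--> {q0,q1,q2,q3,q4}  [seen]
{q0,q1,q2,q3,q4} --2--> {q1,q2,q3,q4}  [new]
{q2,q3} --0--> {q1,q3}  [seen]
{q2,q3} --1--> {q0,q1,q2,q3,q4}  [seen]
{q2,q3} --2--> {q1,q2,q3,q4}  [seen]
{q1,q3} --0--> {q1}  [new]
{q1,q3} --1--> {q0,q1,q2,q3,q4}  [seen]
{q1,q3} --2--> {q2,q3}  [seen]
{q1,q2,q3,q4} --0--> {q1,q3}  [seen]
{q1,q2,q3,q4} --1--> {q0,q1,q2,q3,q4}  [seen]
{q1,q2,q3,q4} --2--> {q1,q2,q3,q4}  [seen]
{q1} --0--> {q1}  [seen]
{q1} --1--> {q3}  [new]
{q1} --2--> {q3}  [seen]
{q3} --0--> ∅  [seen]
{q3} --1--> {q0,q1,q2,q3,q4}  [seen]
{q3} --2--> {q2,q3}  [seen]
Reachable DFA states: {q0}, ∅, {q3,q4}, {q0,q1,q2,q3,q4}, {q2,q3}, {q1,q3}, {q1,q2,q3,q4}, {q1}, {q3}.
{q0,q1,q2,q3} is not among them.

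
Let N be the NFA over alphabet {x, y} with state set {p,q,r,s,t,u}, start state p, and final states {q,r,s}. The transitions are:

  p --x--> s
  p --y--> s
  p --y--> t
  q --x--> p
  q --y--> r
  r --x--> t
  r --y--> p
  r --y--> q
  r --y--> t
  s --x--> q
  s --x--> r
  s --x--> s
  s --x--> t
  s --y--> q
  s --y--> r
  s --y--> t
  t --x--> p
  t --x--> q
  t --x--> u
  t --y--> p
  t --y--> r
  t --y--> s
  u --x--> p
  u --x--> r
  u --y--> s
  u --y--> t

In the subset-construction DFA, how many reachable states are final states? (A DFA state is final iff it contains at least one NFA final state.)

9

Start state of the DFA: {p}.
{p} --x--> {s}  [new]
{p} --y--> {s,t}  [new]
{s} --x--> {q,r,s,t}  [new]
{s} --y--> {q,r,t}  [new]
{s,t} --x--> {p,q,r,s,t,u}  [new]
{s,t} --y--> {p,q,r,s,t}  [new]
{q,r,s,t} --x--> {p,q,r,s,t,u}  [seen]
{q,r,s,t} --y--> {p,q,r,s,t}  [seen]
{q,r,t} --x--> {p,q,t,u}  [new]
{q,r,t} --y--> {p,q,r,s,t}  [seen]
{p,q,r,s,t,u} --x--> {p,q,r,s,t,u}  [seen]
{p,q,r,s,t,u} --y--> {p,q,r,s,t}  [seen]
{p,q,r,s,t} --x--> {p,q,r,s,t,u}  [seen]
{p,q,r,s,t} --y--> {p,q,r,s,t}  [seen]
{p,q,t,u} --x--> {p,q,r,s,u}  [new]
{p,q,t,u} --y--> {p,r,s,t}  [new]
{p,q,r,s,u} --x--> {p,q,r,s,t}  [seen]
{p,q,r,s,u} --y--> {p,q,r,s,t}  [seen]
{p,r,s,t} --x--> {p,q,r,s,t,u}  [seen]
{p,r,s,t} --y--> {p,q,r,s,t}  [seen]
Reachable DFA states: {p}, {s}, {s,t}, {q,r,s,t}, {q,r,t}, {p,q,r,s,t,u}, {p,q,r,s,t}, {p,q,t,u}, {p,q,r,s,u}, {p,r,s,t}.
Accepting DFA states (contain an NFA accepting state): {s}, {s,t}, {q,r,s,t}, {q,r,t}, {p,q,r,s,t,u}, {p,q,r,s,t}, {p,q,t,u}, {p,q,r,s,u}, {p,r,s,t}.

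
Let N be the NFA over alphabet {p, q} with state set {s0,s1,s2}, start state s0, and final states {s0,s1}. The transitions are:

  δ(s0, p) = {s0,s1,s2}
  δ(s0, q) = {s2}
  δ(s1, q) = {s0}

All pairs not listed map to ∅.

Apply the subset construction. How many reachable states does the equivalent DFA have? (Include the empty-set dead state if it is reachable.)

Start state of the DFA: {s0}.
{s0} --p--> {s0,s1,s2}  [new]
{s0} --q--> {s2}  [new]
{s0,s1,s2} --p--> {s0,s1,s2}  [seen]
{s0,s1,s2} --q--> {s0,s2}  [new]
{s2} --p--> ∅  [new]
{s2} --q--> ∅  [seen]
{s0,s2} --p--> {s0,s1,s2}  [seen]
{s0,s2} --q--> {s2}  [seen]
∅ --p--> ∅  [seen]
∅ --q--> ∅  [seen]
Reachable DFA states: {s0}, {s0,s1,s2}, {s2}, {s0,s2}, ∅.

5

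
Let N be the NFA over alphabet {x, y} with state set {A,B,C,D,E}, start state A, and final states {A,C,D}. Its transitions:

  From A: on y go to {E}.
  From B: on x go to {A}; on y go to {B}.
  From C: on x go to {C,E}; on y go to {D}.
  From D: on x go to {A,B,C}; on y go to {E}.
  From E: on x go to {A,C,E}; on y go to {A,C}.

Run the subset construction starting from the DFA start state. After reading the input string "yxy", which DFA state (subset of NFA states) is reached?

Start: {A}.
δ(A,y) = {E}.
Union: {E}.
After y: {E}.
δ(E,x) = {A,C,E}.
Union: {A,C,E}.
After x: {A,C,E}.
δ(A,y) = {E}; δ(C,y) = {D}; δ(E,y) = {A,C}.
Union: {A,C,D,E}.
After y: {A,C,D,E}.

{A,C,D,E}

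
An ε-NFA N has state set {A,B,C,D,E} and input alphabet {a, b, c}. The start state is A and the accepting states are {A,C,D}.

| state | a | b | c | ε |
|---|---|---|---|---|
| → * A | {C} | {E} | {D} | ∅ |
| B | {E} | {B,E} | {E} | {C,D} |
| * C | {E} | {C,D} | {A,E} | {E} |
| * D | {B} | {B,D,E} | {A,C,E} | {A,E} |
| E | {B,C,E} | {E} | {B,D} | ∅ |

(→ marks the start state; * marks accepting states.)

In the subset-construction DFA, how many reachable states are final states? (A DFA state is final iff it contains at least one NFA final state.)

5

Start state of the DFA: {A} (ε-closure of the NFA start).
{A} --a--> {C,E}  [new]
{A} --b--> {E}  [new]
{A} --c--> {A,D,E}  [new]
{C,E} --a--> {A,B,C,D,E}  [new]
{C,E} --b--> {A,C,D,E}  [new]
{C,E} --c--> {A,B,C,D,E}  [seen]
{E} --a--> {A,B,C,D,E}  [seen]
{E} --b--> {E}  [seen]
{E} --c--> {A,B,C,D,E}  [seen]
{A,D,E} --a--> {A,B,C,D,E}  [seen]
{A,D,E} --b--> {A,B,C,D,E}  [seen]
{A,D,E} --c--> {A,B,C,D,E}  [seen]
{A,B,C,D,E} --a--> {A,B,C,D,E}  [seen]
{A,B,C,D,E} --b--> {A,B,C,D,E}  [seen]
{A,B,C,D,E} --c--> {A,B,C,D,E}  [seen]
{A,C,D,E} --a--> {A,B,C,D,E}  [seen]
{A,C,D,E} --b--> {A,B,C,D,E}  [seen]
{A,C,D,E} --c--> {A,B,C,D,E}  [seen]
Reachable DFA states: {A}, {C,E}, {E}, {A,D,E}, {A,B,C,D,E}, {A,C,D,E}.
Accepting DFA states (contain an NFA accepting state): {A}, {C,E}, {A,D,E}, {A,B,C,D,E}, {A,C,D,E}.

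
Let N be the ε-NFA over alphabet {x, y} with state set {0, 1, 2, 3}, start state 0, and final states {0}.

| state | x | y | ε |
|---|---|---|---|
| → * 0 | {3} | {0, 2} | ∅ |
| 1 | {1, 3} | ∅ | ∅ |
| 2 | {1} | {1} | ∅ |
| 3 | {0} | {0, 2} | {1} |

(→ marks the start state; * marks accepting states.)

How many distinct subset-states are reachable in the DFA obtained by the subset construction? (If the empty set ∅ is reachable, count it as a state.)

5

Start state of the DFA: {0} (ε-closure of the NFA start).
{0} --x--> {1, 3}  [new]
{0} --y--> {0, 2}  [new]
{1, 3} --x--> {0, 1, 3}  [new]
{1, 3} --y--> {0, 2}  [seen]
{0, 2} --x--> {1, 3}  [seen]
{0, 2} --y--> {0, 1, 2}  [new]
{0, 1, 3} --x--> {0, 1, 3}  [seen]
{0, 1, 3} --y--> {0, 2}  [seen]
{0, 1, 2} --x--> {1, 3}  [seen]
{0, 1, 2} --y--> {0, 1, 2}  [seen]
Reachable DFA states: {0}, {1, 3}, {0, 2}, {0, 1, 3}, {0, 1, 2}.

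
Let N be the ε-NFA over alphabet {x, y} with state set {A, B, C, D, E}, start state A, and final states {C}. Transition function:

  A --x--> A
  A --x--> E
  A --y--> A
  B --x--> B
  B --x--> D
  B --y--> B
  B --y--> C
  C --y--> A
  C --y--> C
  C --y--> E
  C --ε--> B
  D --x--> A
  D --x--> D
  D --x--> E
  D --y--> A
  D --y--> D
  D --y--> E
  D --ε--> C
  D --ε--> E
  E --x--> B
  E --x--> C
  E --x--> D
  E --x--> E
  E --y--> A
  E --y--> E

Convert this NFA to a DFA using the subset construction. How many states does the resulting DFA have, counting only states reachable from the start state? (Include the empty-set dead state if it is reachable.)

Start state of the DFA: {A} (ε-closure of the NFA start).
{A} --x--> {A, E}  [new]
{A} --y--> {A}  [seen]
{A, E} --x--> {A, B, C, D, E}  [new]
{A, E} --y--> {A, E}  [seen]
{A, B, C, D, E} --x--> {A, B, C, D, E}  [seen]
{A, B, C, D, E} --y--> {A, B, C, D, E}  [seen]
Reachable DFA states: {A}, {A, E}, {A, B, C, D, E}.

3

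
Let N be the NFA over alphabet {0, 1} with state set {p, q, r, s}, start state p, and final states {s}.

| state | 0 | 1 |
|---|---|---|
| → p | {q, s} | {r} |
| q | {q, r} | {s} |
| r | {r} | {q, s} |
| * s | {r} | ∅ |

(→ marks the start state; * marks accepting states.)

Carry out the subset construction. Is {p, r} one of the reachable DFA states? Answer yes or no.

no

Start state of the DFA: {p}.
{p} --0--> {q, s}  [new]
{p} --1--> {r}  [new]
{q, s} --0--> {q, r}  [new]
{q, s} --1--> {s}  [new]
{r} --0--> {r}  [seen]
{r} --1--> {q, s}  [seen]
{q, r} --0--> {q, r}  [seen]
{q, r} --1--> {q, s}  [seen]
{s} --0--> {r}  [seen]
{s} --1--> ∅  [new]
∅ --0--> ∅  [seen]
∅ --1--> ∅  [seen]
Reachable DFA states: {p}, {q, s}, {r}, {q, r}, {s}, ∅.
{p, r} is not among them.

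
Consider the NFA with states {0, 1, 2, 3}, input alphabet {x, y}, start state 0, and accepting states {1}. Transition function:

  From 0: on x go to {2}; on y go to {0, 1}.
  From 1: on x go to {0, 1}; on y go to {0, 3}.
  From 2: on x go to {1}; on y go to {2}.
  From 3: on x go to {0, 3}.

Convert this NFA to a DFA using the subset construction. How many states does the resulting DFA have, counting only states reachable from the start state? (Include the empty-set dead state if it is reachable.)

9

Start state of the DFA: {0}.
{0} --x--> {2}  [new]
{0} --y--> {0, 1}  [new]
{2} --x--> {1}  [new]
{2} --y--> {2}  [seen]
{0, 1} --x--> {0, 1, 2}  [new]
{0, 1} --y--> {0, 1, 3}  [new]
{1} --x--> {0, 1}  [seen]
{1} --y--> {0, 3}  [new]
{0, 1, 2} --x--> {0, 1, 2}  [seen]
{0, 1, 2} --y--> {0, 1, 2, 3}  [new]
{0, 1, 3} --x--> {0, 1, 2, 3}  [seen]
{0, 1, 3} --y--> {0, 1, 3}  [seen]
{0, 3} --x--> {0, 2, 3}  [new]
{0, 3} --y--> {0, 1}  [seen]
{0, 1, 2, 3} --x--> {0, 1, 2, 3}  [seen]
{0, 1, 2, 3} --y--> {0, 1, 2, 3}  [seen]
{0, 2, 3} --x--> {0, 1, 2, 3}  [seen]
{0, 2, 3} --y--> {0, 1, 2}  [seen]
Reachable DFA states: {0}, {2}, {0, 1}, {1}, {0, 1, 2}, {0, 1, 3}, {0, 3}, {0, 1, 2, 3}, {0, 2, 3}.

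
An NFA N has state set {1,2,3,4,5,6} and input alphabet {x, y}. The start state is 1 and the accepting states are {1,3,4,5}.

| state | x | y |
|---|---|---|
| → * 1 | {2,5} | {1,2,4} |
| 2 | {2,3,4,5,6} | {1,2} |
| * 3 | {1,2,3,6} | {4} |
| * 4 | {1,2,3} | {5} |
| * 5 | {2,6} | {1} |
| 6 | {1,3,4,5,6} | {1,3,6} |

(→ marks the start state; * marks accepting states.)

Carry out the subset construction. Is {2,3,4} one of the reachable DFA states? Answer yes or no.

no

Start state of the DFA: {1}.
{1} --x--> {2,5}  [new]
{1} --y--> {1,2,4}  [new]
{2,5} --x--> {2,3,4,5,6}  [new]
{2,5} --y--> {1,2}  [new]
{1,2,4} --x--> {1,2,3,4,5,6}  [new]
{1,2,4} --y--> {1,2,4,5}  [new]
{2,3,4,5,6} --x--> {1,2,3,4,5,6}  [seen]
{2,3,4,5,6} --y--> {1,2,3,4,5,6}  [seen]
{1,2} --x--> {2,3,4,5,6}  [seen]
{1,2} --y--> {1,2,4}  [seen]
{1,2,3,4,5,6} --x--> {1,2,3,4,5,6}  [seen]
{1,2,3,4,5,6} --y--> {1,2,3,4,5,6}  [seen]
{1,2,4,5} --x--> {1,2,3,4,5,6}  [seen]
{1,2,4,5} --y--> {1,2,4,5}  [seen]
Reachable DFA states: {1}, {2,5}, {1,2,4}, {2,3,4,5,6}, {1,2}, {1,2,3,4,5,6}, {1,2,4,5}.
{2,3,4} is not among them.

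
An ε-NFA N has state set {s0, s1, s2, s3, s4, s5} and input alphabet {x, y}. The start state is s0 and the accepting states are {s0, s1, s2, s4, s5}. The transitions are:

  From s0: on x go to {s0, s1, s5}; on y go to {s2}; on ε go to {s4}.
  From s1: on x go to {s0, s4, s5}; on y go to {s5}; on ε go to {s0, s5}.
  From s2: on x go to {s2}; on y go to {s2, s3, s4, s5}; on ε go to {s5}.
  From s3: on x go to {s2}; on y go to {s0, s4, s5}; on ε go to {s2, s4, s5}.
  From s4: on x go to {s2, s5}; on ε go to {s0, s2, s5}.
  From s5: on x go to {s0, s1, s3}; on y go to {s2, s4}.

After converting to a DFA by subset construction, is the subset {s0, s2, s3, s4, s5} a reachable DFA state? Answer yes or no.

Start state of the DFA: {s0, s2, s4, s5} (ε-closure of the NFA start).
{s0, s2, s4, s5} --x--> {s0, s1, s2, s3, s4, s5}  [new]
{s0, s2, s4, s5} --y--> {s0, s2, s3, s4, s5}  [new]
{s0, s1, s2, s3, s4, s5} --x--> {s0, s1, s2, s3, s4, s5}  [seen]
{s0, s1, s2, s3, s4, s5} --y--> {s0, s2, s3, s4, s5}  [seen]
{s0, s2, s3, s4, s5} --x--> {s0, s1, s2, s3, s4, s5}  [seen]
{s0, s2, s3, s4, s5} --y--> {s0, s2, s3, s4, s5}  [seen]
Reachable DFA states: {s0, s2, s4, s5}, {s0, s1, s2, s3, s4, s5}, {s0, s2, s3, s4, s5}.
{s0, s2, s3, s4, s5} is among them.

yes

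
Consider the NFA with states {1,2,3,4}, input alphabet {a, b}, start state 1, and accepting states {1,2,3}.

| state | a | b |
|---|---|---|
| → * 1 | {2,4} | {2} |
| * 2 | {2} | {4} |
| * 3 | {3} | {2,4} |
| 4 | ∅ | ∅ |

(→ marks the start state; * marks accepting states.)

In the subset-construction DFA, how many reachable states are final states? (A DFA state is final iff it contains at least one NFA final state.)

Start state of the DFA: {1}.
{1} --a--> {2,4}  [new]
{1} --b--> {2}  [new]
{2,4} --a--> {2}  [seen]
{2,4} --b--> {4}  [new]
{2} --a--> {2}  [seen]
{2} --b--> {4}  [seen]
{4} --a--> ∅  [new]
{4} --b--> ∅  [seen]
∅ --a--> ∅  [seen]
∅ --b--> ∅  [seen]
Reachable DFA states: {1}, {2,4}, {2}, {4}, ∅.
Accepting DFA states (contain an NFA accepting state): {1}, {2,4}, {2}.

3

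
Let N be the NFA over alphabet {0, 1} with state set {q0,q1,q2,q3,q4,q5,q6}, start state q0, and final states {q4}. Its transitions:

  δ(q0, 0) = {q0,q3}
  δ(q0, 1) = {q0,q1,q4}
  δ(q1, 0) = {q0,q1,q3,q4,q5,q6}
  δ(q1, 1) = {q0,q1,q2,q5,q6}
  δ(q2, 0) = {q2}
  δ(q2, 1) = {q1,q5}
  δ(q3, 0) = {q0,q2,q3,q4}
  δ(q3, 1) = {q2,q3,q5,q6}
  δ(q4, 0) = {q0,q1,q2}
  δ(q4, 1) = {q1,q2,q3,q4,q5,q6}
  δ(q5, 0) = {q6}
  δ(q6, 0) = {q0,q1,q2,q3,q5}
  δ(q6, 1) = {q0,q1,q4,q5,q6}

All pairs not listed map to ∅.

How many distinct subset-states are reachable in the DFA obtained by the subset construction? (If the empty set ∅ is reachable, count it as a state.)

Start state of the DFA: {q0}.
{q0} --0--> {q0,q3}  [new]
{q0} --1--> {q0,q1,q4}  [new]
{q0,q3} --0--> {q0,q2,q3,q4}  [new]
{q0,q3} --1--> {q0,q1,q2,q3,q4,q5,q6}  [new]
{q0,q1,q4} --0--> {q0,q1,q2,q3,q4,q5,q6}  [seen]
{q0,q1,q4} --1--> {q0,q1,q2,q3,q4,q5,q6}  [seen]
{q0,q2,q3,q4} --0--> {q0,q1,q2,q3,q4}  [new]
{q0,q2,q3,q4} --1--> {q0,q1,q2,q3,q4,q5,q6}  [seen]
{q0,q1,q2,q3,q4,q5,q6} --0--> {q0,q1,q2,q3,q4,q5,q6}  [seen]
{q0,q1,q2,q3,q4,q5,q6} --1--> {q0,q1,q2,q3,q4,q5,q6}  [seen]
{q0,q1,q2,q3,q4} --0--> {q0,q1,q2,q3,q4,q5,q6}  [seen]
{q0,q1,q2,q3,q4} --1--> {q0,q1,q2,q3,q4,q5,q6}  [seen]
Reachable DFA states: {q0}, {q0,q3}, {q0,q1,q4}, {q0,q2,q3,q4}, {q0,q1,q2,q3,q4,q5,q6}, {q0,q1,q2,q3,q4}.

6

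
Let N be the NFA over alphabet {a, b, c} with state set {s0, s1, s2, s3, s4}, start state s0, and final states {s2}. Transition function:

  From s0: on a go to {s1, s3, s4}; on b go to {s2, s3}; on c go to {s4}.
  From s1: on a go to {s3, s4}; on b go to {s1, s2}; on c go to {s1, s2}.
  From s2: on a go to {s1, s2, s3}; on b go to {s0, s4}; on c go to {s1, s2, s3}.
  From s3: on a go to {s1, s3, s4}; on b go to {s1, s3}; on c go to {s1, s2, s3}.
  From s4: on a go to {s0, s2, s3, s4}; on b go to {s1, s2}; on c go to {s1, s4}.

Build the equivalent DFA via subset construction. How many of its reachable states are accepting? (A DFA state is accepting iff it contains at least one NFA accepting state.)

8

Start state of the DFA: {s0}.
{s0} --a--> {s1, s3, s4}  [new]
{s0} --b--> {s2, s3}  [new]
{s0} --c--> {s4}  [new]
{s1, s3, s4} --a--> {s0, s1, s2, s3, s4}  [new]
{s1, s3, s4} --b--> {s1, s2, s3}  [new]
{s1, s3, s4} --c--> {s1, s2, s3, s4}  [new]
{s2, s3} --a--> {s1, s2, s3, s4}  [seen]
{s2, s3} --b--> {s0, s1, s3, s4}  [new]
{s2, s3} --c--> {s1, s2, s3}  [seen]
{s4} --a--> {s0, s2, s3, s4}  [new]
{s4} --b--> {s1, s2}  [new]
{s4} --c--> {s1, s4}  [new]
{s0, s1, s2, s3, s4} --a--> {s0, s1, s2, s3, s4}  [seen]
{s0, s1, s2, s3, s4} --b--> {s0, s1, s2, s3, s4}  [seen]
{s0, s1, s2, s3, s4} --c--> {s1, s2, s3, s4}  [seen]
{s1, s2, s3} --a--> {s1, s2, s3, s4}  [seen]
{s1, s2, s3} --b--> {s0, s1, s2, s3, s4}  [seen]
{s1, s2, s3} --c--> {s1, s2, s3}  [seen]
{s1, s2, s3, s4} --a--> {s0, s1, s2, s3, s4}  [seen]
{s1, s2, s3, s4} --b--> {s0, s1, s2, s3, s4}  [seen]
{s1, s2, s3, s4} --c--> {s1, s2, s3, s4}  [seen]
{s0, s1, s3, s4} --a--> {s0, s1, s2, s3, s4}  [seen]
{s0, s1, s3, s4} --b--> {s1, s2, s3}  [seen]
{s0, s1, s3, s4} --c--> {s1, s2, s3, s4}  [seen]
{s0, s2, s3, s4} --a--> {s0, s1, s2, s3, s4}  [seen]
{s0, s2, s3, s4} --b--> {s0, s1, s2, s3, s4}  [seen]
{s0, s2, s3, s4} --c--> {s1, s2, s3, s4}  [seen]
{s1, s2} --a--> {s1, s2, s3, s4}  [seen]
{s1, s2} --b--> {s0, s1, s2, s4}  [new]
{s1, s2} --c--> {s1, s2, s3}  [seen]
{s1, s4} --a--> {s0, s2, s3, s4}  [seen]
{s1, s4} --b--> {s1, s2}  [seen]
{s1, s4} --c--> {s1, s2, s4}  [new]
{s0, s1, s2, s4} --a--> {s0, s1, s2, s3, s4}  [seen]
{s0, s1, s2, s4} --b--> {s0, s1, s2, s3, s4}  [seen]
{s0, s1, s2, s4} --c--> {s1, s2, s3, s4}  [seen]
{s1, s2, s4} --a--> {s0, s1, s2, s3, s4}  [seen]
{s1, s2, s4} --b--> {s0, s1, s2, s4}  [seen]
{s1, s2, s4} --c--> {s1, s2, s3, s4}  [seen]
Reachable DFA states: {s0}, {s1, s3, s4}, {s2, s3}, {s4}, {s0, s1, s2, s3, s4}, {s1, s2, s3}, {s1, s2, s3, s4}, {s0, s1, s3, s4}, {s0, s2, s3, s4}, {s1, s2}, {s1, s4}, {s0, s1, s2, s4}, {s1, s2, s4}.
Accepting DFA states (contain an NFA accepting state): {s2, s3}, {s0, s1, s2, s3, s4}, {s1, s2, s3}, {s1, s2, s3, s4}, {s0, s2, s3, s4}, {s1, s2}, {s0, s1, s2, s4}, {s1, s2, s4}.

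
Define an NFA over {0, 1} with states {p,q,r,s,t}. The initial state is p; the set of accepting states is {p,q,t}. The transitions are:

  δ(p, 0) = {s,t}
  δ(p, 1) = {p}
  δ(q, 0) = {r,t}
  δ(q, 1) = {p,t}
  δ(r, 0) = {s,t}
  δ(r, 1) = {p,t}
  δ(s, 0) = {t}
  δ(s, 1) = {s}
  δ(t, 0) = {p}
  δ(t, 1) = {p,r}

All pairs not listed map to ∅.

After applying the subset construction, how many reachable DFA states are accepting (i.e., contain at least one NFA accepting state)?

Start state of the DFA: {p}.
{p} --0--> {s,t}  [new]
{p} --1--> {p}  [seen]
{s,t} --0--> {p,t}  [new]
{s,t} --1--> {p,r,s}  [new]
{p,t} --0--> {p,s,t}  [new]
{p,t} --1--> {p,r}  [new]
{p,r,s} --0--> {s,t}  [seen]
{p,r,s} --1--> {p,s,t}  [seen]
{p,s,t} --0--> {p,s,t}  [seen]
{p,s,t} --1--> {p,r,s}  [seen]
{p,r} --0--> {s,t}  [seen]
{p,r} --1--> {p,t}  [seen]
Reachable DFA states: {p}, {s,t}, {p,t}, {p,r,s}, {p,s,t}, {p,r}.
Accepting DFA states (contain an NFA accepting state): {p}, {s,t}, {p,t}, {p,r,s}, {p,s,t}, {p,r}.

6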